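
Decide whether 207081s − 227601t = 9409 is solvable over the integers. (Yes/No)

gcd(207081, 227601): 227601 = 1·207081 + 20520; 207081 = 10·20520 + 1881; 20520 = 10·1881 + 1710; 1881 = 1·1710 + 171; 1710 = 10·171 + 0 → 171
171 does not divide 9409, so a solution does not exist.

No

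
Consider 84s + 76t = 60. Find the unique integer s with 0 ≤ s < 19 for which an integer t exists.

Euclid: 84 = 1·76 + 8; 76 = 9·8 + 4; 8 = 2·4 + 0 → gcd = 4; 60 = 4·15.
Back-substitution yields 84·(-9) + 76·(10) = 4, so one solution is s = -9·15 = -135, t = 10·15 = 150.
Solutions in s differ by 76/4 = 19; the one in [0, 19) is -135 mod 19 = 17.

17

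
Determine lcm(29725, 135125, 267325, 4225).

290337968019125

29725 = 5² · 29 · 41; 135125 = 5³ · 23 · 47; 267325 = 5² · 17² · 37; 4225 = 5² · 13²
lcm takes max exponent of each prime: 5³ · 13² · 17² · 23 · 29 · 37 · 41 · 47 = 290337968019125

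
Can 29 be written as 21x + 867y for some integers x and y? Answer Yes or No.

No

By Bézout, 21x + 867y = 29 has integer solutions iff gcd(21, 867) | 29.
Euclid: 867 = 41·21 + 6; 21 = 3·6 + 3; 6 = 2·3 + 0. gcd = 3; 29 mod 3 = 2. No.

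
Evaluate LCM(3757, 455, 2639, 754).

7626710

3757 = 13 · 17²; 455 = 5 · 7 · 13; 2639 = 7 · 13 · 29; 754 = 2 · 13 · 29
lcm takes max exponent of each prime: 2 · 5 · 7 · 13 · 17² · 29 = 7626710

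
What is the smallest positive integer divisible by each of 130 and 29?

3770

130 = 2 · 5 · 13; 29 = 29
max exponents: 2 · 5 · 13 · 29 = 3770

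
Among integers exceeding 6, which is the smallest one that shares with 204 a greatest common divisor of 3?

gcd(t, 204) = 3 forces 3 | t; write t = 3s. Then gcd(3s, 3·68) = 3·gcd(s, 68), so need gcd(s, 68) = 1.
3s > 6 gives s ≥ 3. The least s ≥ 3 coprime to 68 is 3, so t = 3·3 = 9.

9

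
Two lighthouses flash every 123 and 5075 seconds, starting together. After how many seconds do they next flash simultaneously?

624225

gcd first: 5075 = 41·123 + 32; 123 = 3·32 + 27; 32 = 1·27 + 5; 27 = 5·5 + 2; 5 = 2·2 + 1; 2 = 2·1 + 0 → gcd = 1
lcm = 123·5075/gcd = 624225/1 = 624225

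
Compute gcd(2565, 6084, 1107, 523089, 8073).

2565 = 3³ · 5 · 19; 6084 = 2² · 3² · 13²; 1107 = 3³ · 41; 523089 = 3² · 7 · 19² · 23; 8073 = 3³ · 13 · 23
gcd takes min exponent of each prime: 3² = 9

9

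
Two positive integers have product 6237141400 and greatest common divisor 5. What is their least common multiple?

1247428280

Since gcd(p,q)·lcm(p,q) = pq, lcm = 6237141400/5 = 1247428280.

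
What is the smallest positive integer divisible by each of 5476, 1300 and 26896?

5476 = 2² · 37²; 1300 = 2² · 5² · 13; 26896 = 2⁴ · 41²
lcm takes max exponent of each prime: 2⁴ · 5² · 13 · 37² · 41² = 11966702800

11966702800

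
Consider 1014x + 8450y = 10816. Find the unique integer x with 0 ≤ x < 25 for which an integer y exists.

gcd(1014, 8450) = 338 (Euclid: 8450 = 8·1014 + 338; 1014 = 3·338 + 0), and 338 | 10816.
Extended Euclid: 1014·(-8) + 8450·(1) = 338. Scale by 32: x₀ = -256.
General solution x = x₀ + 25t; reducing mod 25 gives x = 19 (and y = -1).

19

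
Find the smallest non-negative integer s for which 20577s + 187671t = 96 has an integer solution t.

757

gcd(20577, 187671) = 3 (Euclid: 187671 = 9·20577 + 2478; 20577 = 8·2478 + 753; 2478 = 3·753 + 219; 753 = 3·219 + 96; 219 = 2·96 + 27; 96 = 3·27 + 15; 27 = 1·15 + 12; 15 = 1·12 + 3; 12 = 4·3 + 0), and 3 | 96.
Extended Euclid: 20577·(13708) + 187671·(-1503) = 3. Scale by 32: s₀ = 438656.
General solution s = s₀ + 62557k; reducing mod 62557 gives s = 757 (and t = -83).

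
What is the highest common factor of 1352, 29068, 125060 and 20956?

676

1352 = 2³ · 13²; 29068 = 2² · 13² · 43; 125060 = 2² · 5 · 13² · 37; 20956 = 2² · 13² · 31
gcd takes min exponent of each prime: 2² · 13² = 676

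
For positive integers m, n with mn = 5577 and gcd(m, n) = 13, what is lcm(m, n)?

429

gcd·lcm = product, so lcm = 5577/13 = 429.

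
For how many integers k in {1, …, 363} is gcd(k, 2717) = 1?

Prime factors of 2717: 11, 13, 19. Count integers ≤ 363 divisible by none of them.
By inclusion–exclusion: 363 − ⌊363/11⌋ − ⌊363/13⌋ − ⌊363/19⌋ + ⌊363/143⌋ + ⌊363/209⌋ + ⌊363/247⌋ − ⌊363/2717⌋ = 288.

288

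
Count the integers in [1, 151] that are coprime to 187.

187 = 11·17. Inclusion–exclusion on these primes:
151 − ⌊151/11⌋ − ⌊151/17⌋ + ⌊151/187⌋ = 130

130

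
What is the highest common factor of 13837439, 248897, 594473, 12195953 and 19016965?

13837439 = 7 · 11² · 17 · 31²; 248897 = 11⁴ · 17; 594473 = 11² · 17³; 12195953 = 7² · 11⁴ · 17; 19016965 = 5 · 11² · 17 · 43²
gcd takes min exponent of each prime: 11² · 17 = 2057

2057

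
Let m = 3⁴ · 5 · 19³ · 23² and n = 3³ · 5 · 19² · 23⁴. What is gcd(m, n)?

25780815

min exponent per shared prime: 3³ · 5 · 19² · 23² = 25780815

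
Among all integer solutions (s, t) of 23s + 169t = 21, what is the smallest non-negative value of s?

45

gcd(23, 169) = 1 (Euclid: 169 = 7·23 + 8; 23 = 2·8 + 7; 8 = 1·7 + 1; 7 = 7·1 + 0), and 1 | 21.
Extended Euclid: 23·(-22) + 169·(3) = 1. Scale by 21: s₀ = -462.
General solution s = s₀ + 169k; reducing mod 169 gives s = 45 (and t = -6).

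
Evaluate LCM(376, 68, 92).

147016

376 = 2³ · 47; 68 = 2² · 17; 92 = 2² · 23
lcm takes max exponent of each prime: 2³ · 17 · 23 · 47 = 147016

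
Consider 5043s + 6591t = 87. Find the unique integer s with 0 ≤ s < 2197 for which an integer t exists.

gcd(5043, 6591) = 3 (Euclid: 6591 = 1·5043 + 1548; 5043 = 3·1548 + 399; 1548 = 3·399 + 351; 399 = 1·351 + 48; 351 = 7·48 + 15; 48 = 3·15 + 3; 15 = 5·3 + 0), and 3 | 87.
Extended Euclid: 5043·(413) + 6591·(-316) = 3. Scale by 29: s₀ = 11977.
General solution s = s₀ + 2197k; reducing mod 2197 gives s = 992 (and t = -759).

992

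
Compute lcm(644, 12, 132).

644 = 2² · 7 · 23; 12 = 2² · 3; 132 = 2² · 3 · 11
lcm takes max exponent of each prime: 2² · 3 · 7 · 11 · 23 = 21252

21252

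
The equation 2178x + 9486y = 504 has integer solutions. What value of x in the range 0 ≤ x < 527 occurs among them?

Euclid: 9486 = 4·2178 + 774; 2178 = 2·774 + 630; 774 = 1·630 + 144; 630 = 4·144 + 54; 144 = 2·54 + 36; 54 = 1·36 + 18; 36 = 2·18 + 0 → gcd = 18; 504 = 18·28.
Back-substitution yields 2178·(196) + 9486·(-45) = 18, so one solution is x = 196·28 = 5488, y = -45·28 = -1260.
Solutions in x differ by 9486/18 = 527; the one in [0, 527) is 5488 mod 527 = 218.

218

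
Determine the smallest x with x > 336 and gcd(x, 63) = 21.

63 = 21·3. Any x with gcd(x, 63) = 21 is a multiple of 21, say 21s, with s coprime to 3.
Need s > 336/21, so s ≥ 17. First s ≥ 17 with gcd(s, 3) = 1 is s = 17. Thus x = 21·17 = 357.

357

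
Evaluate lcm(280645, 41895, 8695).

280645 = 5 · 37² · 41; 41895 = 3² · 5 · 7² · 19; 8695 = 5 · 37 · 47
lcm takes max exponent of each prime: 3² · 5 · 7² · 19 · 37² · 41 · 47 = 110521649385

110521649385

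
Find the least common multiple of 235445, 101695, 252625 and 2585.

235445 = 5 · 7² · 31²; 101695 = 5 · 11 · 43²; 252625 = 5³ · 43 · 47; 2585 = 5 · 11 · 47
lcm takes max exponent of each prime: 5³ · 7² · 11 · 31² · 43² · 47 = 5626741129625

5626741129625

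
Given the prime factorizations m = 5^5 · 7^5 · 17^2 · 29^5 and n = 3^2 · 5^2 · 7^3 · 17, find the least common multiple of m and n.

max exponent per prime: 3^2 · 5^5 · 7^5 · 17^2 · 29^5 = 2802015694103259375

2802015694103259375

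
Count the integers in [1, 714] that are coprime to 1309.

Prime factors of 1309: 7, 11, 17. Count integers ≤ 714 divisible by none of them.
By inclusion–exclusion: 714 − ⌊714/7⌋ − ⌊714/11⌋ − ⌊714/17⌋ + ⌊714/77⌋ + ⌊714/119⌋ + ⌊714/187⌋ − ⌊714/1309⌋ = 524.

524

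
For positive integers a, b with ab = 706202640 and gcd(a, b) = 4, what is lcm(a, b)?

Since gcd(a,b)·lcm(a,b) = ab, lcm = 706202640/4 = 176550660.

176550660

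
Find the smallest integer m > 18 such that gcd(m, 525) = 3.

525 = 3·175. Any m with gcd(m, 525) = 3 is a multiple of 3, say 3s, with s coprime to 175.
Need s > 18/3, so s ≥ 7. First s ≥ 7 with gcd(s, 175) = 1 is s = 8. Thus m = 3·8 = 24.

24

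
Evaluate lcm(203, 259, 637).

203 = 7 · 29; 259 = 7 · 37; 637 = 7² · 13
lcm takes max exponent of each prime: 7² · 13 · 29 · 37 = 683501

683501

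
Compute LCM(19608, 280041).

gcd first: 280041 = 14·19608 + 5529; 19608 = 3·5529 + 3021; 5529 = 1·3021 + 2508; 3021 = 1·2508 + 513; 2508 = 4·513 + 456; 513 = 1·456 + 57; 456 = 8·57 + 0 → gcd = 57
lcm = 19608·280041/gcd = 5491043928/57 = 96334104

96334104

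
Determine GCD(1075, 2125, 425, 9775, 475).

25

1075 = 5² · 43; 2125 = 5³ · 17; 425 = 5² · 17; 9775 = 5² · 17 · 23; 475 = 5² · 19
gcd takes min exponent of each prime: 5² = 25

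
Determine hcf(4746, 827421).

Euclid: 827421 = 174·4746 + 1617; 4746 = 2·1617 + 1512; 1617 = 1·1512 + 105; 1512 = 14·105 + 42; 105 = 2·42 + 21; 42 = 2·21 + 0. Last nonzero remainder: 21.

21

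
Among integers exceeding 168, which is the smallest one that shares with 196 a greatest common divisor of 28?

224

Multiples of 28 above 168: 28·7, 28·8, … . Need the cofactor coprime to 196/28 = 7.
Checking s = 7, 8, … the first with gcd(s, 7) = 1 is s = 8, giving 224.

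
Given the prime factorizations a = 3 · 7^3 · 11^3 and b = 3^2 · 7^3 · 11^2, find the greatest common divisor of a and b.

min exponent per shared prime: 3 · 7^3 · 11^2 = 124509

124509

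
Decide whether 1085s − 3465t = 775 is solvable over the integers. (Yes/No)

By Bézout, 1085s − 3465t = 775 has integer solutions iff gcd(1085, 3465) | 775.
Euclid: 3465 = 3·1085 + 210; 1085 = 5·210 + 35; 210 = 6·35 + 0. gcd = 35; 775 mod 35 = 5. No.

No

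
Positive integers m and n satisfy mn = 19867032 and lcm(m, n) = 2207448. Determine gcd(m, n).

From gcd × lcm = mn: gcd = 19867032 / 2207448 = 9.

9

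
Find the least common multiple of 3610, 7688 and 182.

1262792440

3610 = 2 · 5 · 19²; 7688 = 2³ · 31²; 182 = 2 · 7 · 13
lcm takes max exponent of each prime: 2³ · 5 · 7 · 13 · 19² · 31² = 1262792440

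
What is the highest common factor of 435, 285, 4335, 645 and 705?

15

435 = 3 · 5 · 29; 285 = 3 · 5 · 19; 4335 = 3 · 5 · 17²; 645 = 3 · 5 · 43; 705 = 3 · 5 · 47
gcd takes min exponent of each prime: 3 · 5 = 15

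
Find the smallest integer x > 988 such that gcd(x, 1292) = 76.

1064

gcd(x, 1292) = 76 forces 76 | x; write x = 76s. Then gcd(76s, 76·17) = 76·gcd(s, 17), so need gcd(s, 17) = 1.
76s > 988 gives s ≥ 14. The least s ≥ 14 coprime to 17 is 14, so x = 76·14 = 1064.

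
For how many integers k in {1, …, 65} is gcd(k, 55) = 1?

55 = 5·11. Inclusion–exclusion on these primes:
65 − ⌊65/5⌋ − ⌊65/11⌋ + ⌊65/55⌋ = 48

48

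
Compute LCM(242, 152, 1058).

9729368

242 = 2 · 11²; 152 = 2³ · 19; 1058 = 2 · 23²
lcm takes max exponent of each prime: 2³ · 11² · 19 · 23² = 9729368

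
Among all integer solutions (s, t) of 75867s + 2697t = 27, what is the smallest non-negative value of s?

Euclid: 75867 = 28·2697 + 351; 2697 = 7·351 + 240; 351 = 1·240 + 111; 240 = 2·111 + 18; 111 = 6·18 + 3; 18 = 6·3 + 0 → gcd = 3; 27 = 3·9.
Back-substitution yields 75867·(146) + 2697·(-4107) = 3, so one solution is s = 146·9 = 1314, t = -4107·9 = -36963.
Solutions in s differ by 2697/3 = 899; the one in [0, 899) is 1314 mod 899 = 415.

415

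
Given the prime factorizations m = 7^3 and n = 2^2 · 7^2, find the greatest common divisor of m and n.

min exponent per shared prime: 7^2 = 49

49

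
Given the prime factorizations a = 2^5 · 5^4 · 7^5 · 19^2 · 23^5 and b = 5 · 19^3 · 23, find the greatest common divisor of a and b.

41515

min exponent per shared prime: 5 · 19^2 · 23 = 41515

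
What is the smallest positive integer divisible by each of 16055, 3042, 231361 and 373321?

16055 = 5 · 13² · 19; 3042 = 2 · 3² · 13²; 231361 = 13² · 37²; 373321 = 13² · 47²
lcm takes max exponent of each prime: 2 · 3² · 5 · 13² · 19 · 37² · 47² = 873940727790

873940727790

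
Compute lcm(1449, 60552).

9748872

gcd first: 60552 = 41·1449 + 1143; 1449 = 1·1143 + 306; 1143 = 3·306 + 225; 306 = 1·225 + 81; 225 = 2·81 + 63; 81 = 1·63 + 18; 63 = 3·18 + 9; 18 = 2·9 + 0 → gcd = 9
lcm = 1449·60552/gcd = 87739848/9 = 9748872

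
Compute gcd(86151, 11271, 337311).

39

gcd(86151, 11271): 86151 = 7·11271 + 7254; 11271 = 1·7254 + 4017; 7254 = 1·4017 + 3237; 4017 = 1·3237 + 780; 3237 = 4·780 + 117; 780 = 6·117 + 78; 117 = 1·78 + 39; 78 = 2·39 + 0 → 39
gcd(39, 337311): 337311 = 8649·39 + 0 → 39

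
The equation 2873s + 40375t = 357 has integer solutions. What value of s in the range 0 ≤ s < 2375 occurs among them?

759

gcd(2873, 40375) = 17 (Euclid: 40375 = 14·2873 + 153; 2873 = 18·153 + 119; 153 = 1·119 + 34; 119 = 3·34 + 17; 34 = 2·17 + 0), and 17 | 357.
Extended Euclid: 2873·(1054) + 40375·(-75) = 17. Scale by 21: s₀ = 22134.
General solution s = s₀ + 2375k; reducing mod 2375 gives s = 759 (and t = -54).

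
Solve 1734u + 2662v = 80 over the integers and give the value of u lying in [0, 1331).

Euclid: 2662 = 1·1734 + 928; 1734 = 1·928 + 806; 928 = 1·806 + 122; 806 = 6·122 + 74; 122 = 1·74 + 48; 74 = 1·48 + 26; 48 = 1·26 + 22; 26 = 1·22 + 4; 22 = 5·4 + 2; 4 = 2·2 + 0 → gcd = 2; 80 = 2·40.
Back-substitution yields 1734·(-611) + 2662·(398) = 2, so one solution is u = -611·40 = -24440, v = 398·40 = 15920.
Solutions in u differ by 2662/2 = 1331; the one in [0, 1331) is -24440 mod 1331 = 849.

849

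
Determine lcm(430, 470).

20210

gcd first: 470 = 1·430 + 40; 430 = 10·40 + 30; 40 = 1·30 + 10; 30 = 3·10 + 0 → gcd = 10
lcm = 430·470/gcd = 202100/10 = 20210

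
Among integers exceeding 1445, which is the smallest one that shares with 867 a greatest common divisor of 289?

Multiples of 289 above 1445: 289·6, 289·7, … . Need the cofactor coprime to 867/289 = 3.
Checking s = 6, 7, … the first with gcd(s, 3) = 1 is s = 7, giving 2023.

2023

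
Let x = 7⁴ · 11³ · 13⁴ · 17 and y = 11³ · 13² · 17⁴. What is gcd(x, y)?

min exponent per shared prime: 11³ · 13² · 17 = 3823963

3823963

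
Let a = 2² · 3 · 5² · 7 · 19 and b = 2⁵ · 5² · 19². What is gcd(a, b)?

min exponent per shared prime: 2² · 5² · 19 = 1900

1900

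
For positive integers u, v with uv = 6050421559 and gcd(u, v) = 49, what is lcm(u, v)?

Since gcd(u,v)·lcm(u,v) = uv, lcm = 6050421559/49 = 123477991.

123477991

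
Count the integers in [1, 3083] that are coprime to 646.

646 = 2·17·19. Inclusion–exclusion on these primes:
3083 − ⌊3083/2⌋ − ⌊3083/17⌋ − ⌊3083/19⌋ + ⌊3083/34⌋ + ⌊3083/38⌋ + ⌊3083/323⌋ − ⌊3083/646⌋ = 1375

1375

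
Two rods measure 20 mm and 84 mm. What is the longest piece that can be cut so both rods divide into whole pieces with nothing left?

Euclid: 84 = 4·20 + 4; 20 = 5·4 + 0. Last nonzero remainder: 4.

4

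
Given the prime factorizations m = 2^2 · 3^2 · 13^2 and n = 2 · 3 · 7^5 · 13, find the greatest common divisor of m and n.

min exponent per shared prime: 2 · 3 · 13 = 78

78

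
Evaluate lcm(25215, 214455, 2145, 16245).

lcm(25215, 214455) = 25215·214455/gcd = 5407482825/15 = 360498855
lcm(360498855, 2145) = 360498855·2145/gcd = 773270043975/15 = 51551336265
lcm(51551336265, 16245) = 51551336265·16245/gcd = 837451457624925/15 = 55830097174995

55830097174995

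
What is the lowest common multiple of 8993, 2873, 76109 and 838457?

9070026205097

lcm(8993, 2873) = 8993·2873/gcd = 25836889/17 = 1519817
lcm(1519817, 76109) = 1519817·76109/gcd = 115671752053/17 = 6804220709
lcm(6804220709, 838457) = 6804220709·838457/gcd = 5705046483006013/629 = 9070026205097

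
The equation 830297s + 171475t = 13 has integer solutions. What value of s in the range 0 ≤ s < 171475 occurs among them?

Euclid: 830297 = 4·171475 + 144397; 171475 = 1·144397 + 27078; 144397 = 5·27078 + 9007; 27078 = 3·9007 + 57; 9007 = 158·57 + 1; 57 = 57·1 + 0 → gcd = 1; 13 = 1·13.
Back-substitution yields 830297·(3008) + 171475·(-14565) = 1, so one solution is s = 3008·13 = 39104, t = -14565·13 = -189345.
Solutions in s differ by 171475/1 = 171475; the one in [0, 171475) is 39104 mod 171475 = 39104.

39104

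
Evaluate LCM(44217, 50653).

44217 = 3² · 17³; 50653 = 37³
max exponents: 3² · 17³ · 37³ = 2239723701

2239723701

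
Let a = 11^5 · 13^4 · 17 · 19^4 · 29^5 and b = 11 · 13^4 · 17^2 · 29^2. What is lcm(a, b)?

max exponent per prime: 11^5 · 13^4 · 17^2 · 19^4 · 29^5 = 3553358869888169278212991

3553358869888169278212991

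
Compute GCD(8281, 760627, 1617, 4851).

49

8281 = 7² · 13²; 760627 = 7² · 19² · 43; 1617 = 3 · 7² · 11; 4851 = 3² · 7² · 11
gcd takes min exponent of each prime: 7² = 49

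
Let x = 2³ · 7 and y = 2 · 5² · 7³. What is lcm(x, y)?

68600

max exponent per prime: 2³ · 5² · 7³ = 68600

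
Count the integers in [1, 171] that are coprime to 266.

Prime factors of 266: 2, 7, 19. Count integers ≤ 171 divisible by none of them.
By inclusion–exclusion: 171 − ⌊171/2⌋ − ⌊171/7⌋ − ⌊171/19⌋ + ⌊171/14⌋ + ⌊171/38⌋ + ⌊171/133⌋ − ⌊171/266⌋ = 70.

70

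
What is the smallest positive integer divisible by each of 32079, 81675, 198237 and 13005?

32079 = 3 · 17² · 37; 81675 = 3³ · 5² · 11²; 198237 = 3 · 13² · 17 · 23; 13005 = 3² · 5 · 17²
lcm takes max exponent of each prime: 3³ · 5² · 11² · 13² · 17² · 23 · 37 = 3394714462425

3394714462425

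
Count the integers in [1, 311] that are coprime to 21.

178

Prime factors of 21: 3, 7. Count integers ≤ 311 divisible by none of them.
By inclusion–exclusion: 311 − ⌊311/3⌋ − ⌊311/7⌋ + ⌊311/21⌋ = 178.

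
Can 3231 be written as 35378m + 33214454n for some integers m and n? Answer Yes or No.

gcd(35378, 33214454): 33214454 = 938·35378 + 29890; 35378 = 1·29890 + 5488; 29890 = 5·5488 + 2450; 5488 = 2·2450 + 588; 2450 = 4·588 + 98; 588 = 6·98 + 0 → 98
98 does not divide 3231, so a solution does not exist.

No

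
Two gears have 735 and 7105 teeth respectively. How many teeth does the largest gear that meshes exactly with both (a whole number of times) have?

245

Euclid: 7105 = 9·735 + 490; 735 = 1·490 + 245; 490 = 2·245 + 0. Last nonzero remainder: 245.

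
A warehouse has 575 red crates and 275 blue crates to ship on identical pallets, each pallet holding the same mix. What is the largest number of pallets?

25

575 = 5² · 23
275 = 5² · 11
Common: 5² = 25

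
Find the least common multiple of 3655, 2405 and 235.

lcm(3655, 2405) = 3655·2405/gcd = 8790275/5 = 1758055
lcm(1758055, 235) = 1758055·235/gcd = 413142925/5 = 82628585

82628585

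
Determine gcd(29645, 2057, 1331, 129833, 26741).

gcd(29645, 2057): 29645 = 14·2057 + 847; 2057 = 2·847 + 363; 847 = 2·363 + 121; 363 = 3·121 + 0 → 121
gcd(121, 1331): 1331 = 11·121 + 0 → 121
gcd(121, 129833): 129833 = 1073·121 + 0 → 121
gcd(121, 26741): 26741 = 221·121 + 0 → 121

121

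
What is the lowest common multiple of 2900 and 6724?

4874900

2900 = 2² · 5² · 29; 6724 = 2² · 41²
max exponents: 2² · 5² · 29 · 41² = 4874900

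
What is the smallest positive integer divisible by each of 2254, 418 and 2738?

644916734

2254 = 2 · 7² · 23; 418 = 2 · 11 · 19; 2738 = 2 · 37²
lcm takes max exponent of each prime: 2 · 7² · 11 · 19 · 23 · 37² = 644916734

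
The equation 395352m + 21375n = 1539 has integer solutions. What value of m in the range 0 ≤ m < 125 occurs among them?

Euclid: 395352 = 18·21375 + 10602; 21375 = 2·10602 + 171; 10602 = 62·171 + 0 → gcd = 171; 1539 = 171·9.
Back-substitution yields 395352·(-2) + 21375·(37) = 171, so one solution is m = -2·9 = -18, n = 37·9 = 333.
Solutions in m differ by 21375/171 = 125; the one in [0, 125) is -18 mod 125 = 107.

107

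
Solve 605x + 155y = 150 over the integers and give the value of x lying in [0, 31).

gcd(605, 155) = 5 (Euclid: 605 = 3·155 + 140; 155 = 1·140 + 15; 140 = 9·15 + 5; 15 = 3·5 + 0), and 5 | 150.
Extended Euclid: 605·(10) + 155·(-39) = 5. Scale by 30: x₀ = 300.
General solution x = x₀ + 31t; reducing mod 31 gives x = 21 (and y = -81).

21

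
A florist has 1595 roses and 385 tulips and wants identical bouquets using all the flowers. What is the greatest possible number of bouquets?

1595 = 5 · 11 · 29
385 = 5 · 7 · 11
Common: 5 · 11 = 55

55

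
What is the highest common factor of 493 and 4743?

17

493 = 17 · 29
4743 = 3² · 17 · 31
Common: 17 = 17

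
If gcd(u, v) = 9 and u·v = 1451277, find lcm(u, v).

Since gcd(u,v)·lcm(u,v) = uv, lcm = 1451277/9 = 161253.

161253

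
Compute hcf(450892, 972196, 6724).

450892 = 2² · 13² · 23 · 29; 972196 = 2² · 17² · 29²; 6724 = 2² · 41²
gcd takes min exponent of each prime: 2² = 4

4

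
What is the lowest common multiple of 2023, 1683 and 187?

lcm(2023, 1683) = 2023·1683/gcd = 3404709/17 = 200277
lcm(200277, 187) = 200277·187/gcd = 37451799/187 = 200277

200277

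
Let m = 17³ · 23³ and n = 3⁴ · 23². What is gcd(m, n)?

min exponent per shared prime: 23² = 529

529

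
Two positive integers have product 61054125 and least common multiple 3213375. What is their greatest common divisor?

From gcd × lcm = pq: gcd = 61054125 / 3213375 = 19.

19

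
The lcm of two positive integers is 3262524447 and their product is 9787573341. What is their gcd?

From gcd × lcm = mn: gcd = 9787573341 / 3262524447 = 3.

3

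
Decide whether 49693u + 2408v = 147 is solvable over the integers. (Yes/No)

Yes

gcd(49693, 2408): 49693 = 20·2408 + 1533; 2408 = 1·1533 + 875; 1533 = 1·875 + 658; 875 = 1·658 + 217; 658 = 3·217 + 7; 217 = 31·7 + 0 → 7
7 divides 147, so a solution exists.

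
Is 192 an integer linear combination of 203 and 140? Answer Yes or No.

By Bézout, 203u − 140v = 192 has integer solutions iff gcd(203, 140) | 192.
Euclid: 203 = 1·140 + 63; 140 = 2·63 + 14; 63 = 4·14 + 7; 14 = 2·7 + 0. gcd = 7; 192 mod 7 = 3. No.

No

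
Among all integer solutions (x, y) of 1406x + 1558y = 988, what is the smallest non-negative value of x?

Euclid: 1558 = 1·1406 + 152; 1406 = 9·152 + 38; 152 = 4·38 + 0 → gcd = 38; 988 = 38·26.
Back-substitution yields 1406·(10) + 1558·(-9) = 38, so one solution is x = 10·26 = 260, y = -9·26 = -234.
Solutions in x differ by 1558/38 = 41; the one in [0, 41) is 260 mod 41 = 14.

14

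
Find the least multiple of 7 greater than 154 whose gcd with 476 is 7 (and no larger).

gcd(t, 476) = 7 forces 7 | t; write t = 7s. Then gcd(7s, 7·68) = 7·gcd(s, 68), so need gcd(s, 68) = 1.
7s > 154 gives s ≥ 23. The least s ≥ 23 coprime to 68 is 23, so t = 7·23 = 161.

161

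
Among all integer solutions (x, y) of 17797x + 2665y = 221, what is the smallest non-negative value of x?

183

Reduce mod 2665: 17797x ≡ 221 (mod 2665). With g = gcd(17797, 2665) = 13 dividing 221, divide through: 1369x ≡ 17 (mod 205).
Since gcd(1369, 205) = 1, x ≡ 17·(1369)⁻¹ ≡ 183 (mod 205). Smallest non-negative: 183.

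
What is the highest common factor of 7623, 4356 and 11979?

1089

7623 = 3² · 7 · 11²; 4356 = 2² · 3² · 11²; 11979 = 3² · 11³
gcd takes min exponent of each prime: 3² · 11² = 1089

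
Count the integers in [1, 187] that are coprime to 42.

54

Prime factors of 42: 2, 3, 7. Count integers ≤ 187 divisible by none of them.
By inclusion–exclusion: 187 − ⌊187/2⌋ − ⌊187/3⌋ − ⌊187/7⌋ + ⌊187/6⌋ + ⌊187/14⌋ + ⌊187/21⌋ − ⌊187/42⌋ = 54.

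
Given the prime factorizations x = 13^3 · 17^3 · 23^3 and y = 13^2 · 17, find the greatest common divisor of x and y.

2873

min exponent per shared prime: 13^2 · 17 = 2873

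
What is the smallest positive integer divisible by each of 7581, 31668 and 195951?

7581 = 3 · 7 · 19²; 31668 = 2² · 3 · 7 · 13 · 29; 195951 = 3 · 7² · 31 · 43
lcm takes max exponent of each prime: 2² · 3 · 7² · 13 · 19² · 29 · 31 · 43 = 106673372988

106673372988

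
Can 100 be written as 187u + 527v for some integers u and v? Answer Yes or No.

No

gcd(187, 527): 527 = 2·187 + 153; 187 = 1·153 + 34; 153 = 4·34 + 17; 34 = 2·17 + 0 → 17
17 does not divide 100, so a solution does not exist.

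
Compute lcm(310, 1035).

64170

gcd first: 1035 = 3·310 + 105; 310 = 2·105 + 100; 105 = 1·100 + 5; 100 = 20·5 + 0 → gcd = 5
lcm = 310·1035/gcd = 320850/5 = 64170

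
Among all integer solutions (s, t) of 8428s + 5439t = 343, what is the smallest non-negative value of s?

82

Euclid: 8428 = 1·5439 + 2989; 5439 = 1·2989 + 2450; 2989 = 1·2450 + 539; 2450 = 4·539 + 294; 539 = 1·294 + 245; 294 = 1·245 + 49; 245 = 5·49 + 0 → gcd = 49; 343 = 49·7.
Back-substitution yields 8428·(-20) + 5439·(31) = 49, so one solution is s = -20·7 = -140, t = 31·7 = 217.
Solutions in s differ by 5439/49 = 111; the one in [0, 111) is -140 mod 111 = 82.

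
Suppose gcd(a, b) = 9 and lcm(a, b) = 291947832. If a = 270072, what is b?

a·b = gcd·lcm = 9·291947832 = 2627530488, so b = 2627530488/270072 = 9729.

9729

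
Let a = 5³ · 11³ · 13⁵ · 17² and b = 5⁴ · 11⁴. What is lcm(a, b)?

max exponent per prime: 5⁴ · 11⁴ · 13⁵ · 17² = 981895709348125

981895709348125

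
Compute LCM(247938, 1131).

93472626

247938 = 2 · 3 · 31² · 43; 1131 = 3 · 13 · 29
max exponents: 2 · 3 · 13 · 29 · 31² · 43 = 93472626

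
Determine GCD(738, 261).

Euclid: 738 = 2·261 + 216; 261 = 1·216 + 45; 216 = 4·45 + 36; 45 = 1·36 + 9; 36 = 4·9 + 0. Last nonzero remainder: 9.

9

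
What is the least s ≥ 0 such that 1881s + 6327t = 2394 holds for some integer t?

8

Euclid: 6327 = 3·1881 + 684; 1881 = 2·684 + 513; 684 = 1·513 + 171; 513 = 3·171 + 0 → gcd = 171; 2394 = 171·14.
Back-substitution yields 1881·(-10) + 6327·(3) = 171, so one solution is s = -10·14 = -140, t = 3·14 = 42.
Solutions in s differ by 6327/171 = 37; the one in [0, 37) is -140 mod 37 = 8.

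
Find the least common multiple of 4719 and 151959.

239031507

gcd first: 151959 = 32·4719 + 951; 4719 = 4·951 + 915; 951 = 1·915 + 36; 915 = 25·36 + 15; 36 = 2·15 + 6; 15 = 2·6 + 3; 6 = 2·3 + 0 → gcd = 3
lcm = 4719·151959/gcd = 717094521/3 = 239031507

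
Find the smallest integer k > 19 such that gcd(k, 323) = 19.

Multiples of 19 above 19: 19·2, 19·3, … . Need the cofactor coprime to 323/19 = 17.
Checking s = 2, 3, … the first with gcd(s, 17) = 1 is s = 2, giving 38.

38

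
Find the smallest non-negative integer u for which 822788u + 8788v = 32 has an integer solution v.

Reduce mod 8788: 822788u ≡ 32 (mod 8788). With g = gcd(822788, 8788) = 4 dividing 32, divide through: 205697u ≡ 8 (mod 2197).
Since gcd(205697, 2197) = 1, u ≡ 8·(205697)⁻¹ ≡ 958 (mod 2197). Smallest non-negative: 958.

958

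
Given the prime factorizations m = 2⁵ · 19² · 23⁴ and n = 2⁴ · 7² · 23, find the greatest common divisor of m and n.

min exponent per shared prime: 2⁴ · 23 = 368

368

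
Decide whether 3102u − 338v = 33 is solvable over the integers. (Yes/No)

No

By Bézout, 3102u − 338v = 33 has integer solutions iff gcd(3102, 338) | 33.
Euclid: 3102 = 9·338 + 60; 338 = 5·60 + 38; 60 = 1·38 + 22; 38 = 1·22 + 16; 22 = 1·16 + 6; 16 = 2·6 + 4; 6 = 1·4 + 2; 4 = 2·2 + 0. gcd = 2; 33 mod 2 = 1. No.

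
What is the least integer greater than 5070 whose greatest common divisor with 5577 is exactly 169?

Multiples of 169 above 5070: 169·31, 169·32, … . Need the cofactor coprime to 5577/169 = 33.
Checking s = 31, 32, … the first with gcd(s, 33) = 1 is s = 31, giving 5239.

5239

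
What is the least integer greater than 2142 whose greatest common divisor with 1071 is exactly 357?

gcd(x, 1071) = 357 forces 357 | x; write x = 357s. Then gcd(357s, 357·3) = 357·gcd(s, 3), so need gcd(s, 3) = 1.
357s > 2142 gives s ≥ 7. The least s ≥ 7 coprime to 3 is 7, so x = 357·7 = 2499.

2499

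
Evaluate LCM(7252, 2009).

297332

7252 = 2² · 7² · 37; 2009 = 7² · 41
max exponents: 2² · 7² · 37 · 41 = 297332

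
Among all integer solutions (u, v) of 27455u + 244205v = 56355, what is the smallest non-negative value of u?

gcd(27455, 244205) = 1445 (Euclid: 244205 = 8·27455 + 24565; 27455 = 1·24565 + 2890; 24565 = 8·2890 + 1445; 2890 = 2·1445 + 0), and 1445 | 56355.
Extended Euclid: 27455·(-80) + 244205·(9) = 1445. Scale by 39: u₀ = -3120.
General solution u = u₀ + 169t; reducing mod 169 gives u = 91 (and v = -10).

91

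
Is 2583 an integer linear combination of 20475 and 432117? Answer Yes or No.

By Bézout, 20475u + 432117v = 2583 has integer solutions iff gcd(20475, 432117) | 2583.
Euclid: 432117 = 21·20475 + 2142; 20475 = 9·2142 + 1197; 2142 = 1·1197 + 945; 1197 = 1·945 + 252; 945 = 3·252 + 189; 252 = 1·189 + 63; 189 = 3·63 + 0. gcd = 63; 2583 mod 63 = 0. Yes.

Yes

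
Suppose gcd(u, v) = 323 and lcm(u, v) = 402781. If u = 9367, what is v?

13889

u·v = gcd·lcm = 323·402781 = 130098263, so v = 130098263/9367 = 13889.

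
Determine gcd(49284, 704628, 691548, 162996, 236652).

12

gcd(49284, 704628): 704628 = 14·49284 + 14652; 49284 = 3·14652 + 5328; 14652 = 2·5328 + 3996; 5328 = 1·3996 + 1332; 3996 = 3·1332 + 0 → 1332
gcd(1332, 691548): 691548 = 519·1332 + 240; 1332 = 5·240 + 132; 240 = 1·132 + 108; 132 = 1·108 + 24; 108 = 4·24 + 12; 24 = 2·12 + 0 → 12
gcd(12, 162996): 162996 = 13583·12 + 0 → 12
gcd(12, 236652): 236652 = 19721·12 + 0 → 12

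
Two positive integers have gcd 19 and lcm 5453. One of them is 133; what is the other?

779

Using mn = gcd(m,n)·lcm(m,n) = 19·5453 = 103607, we get n = 103607/133 = 779.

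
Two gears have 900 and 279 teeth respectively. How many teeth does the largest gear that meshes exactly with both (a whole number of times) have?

Euclid: 900 = 3·279 + 63; 279 = 4·63 + 27; 63 = 2·27 + 9; 27 = 3·9 + 0. Last nonzero remainder: 9.

9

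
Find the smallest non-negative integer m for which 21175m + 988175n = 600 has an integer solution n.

gcd(21175, 988175) = 25 (Euclid: 988175 = 46·21175 + 14125; 21175 = 1·14125 + 7050; 14125 = 2·7050 + 25; 7050 = 282·25 + 0), and 25 | 600.
Extended Euclid: 21175·(-140) + 988175·(3) = 25. Scale by 24: m₀ = -3360.
General solution m = m₀ + 39527t; reducing mod 39527 gives m = 36167 (and n = -775).

36167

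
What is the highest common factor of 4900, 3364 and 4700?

4

gcd(4900, 3364): 4900 = 1·3364 + 1536; 3364 = 2·1536 + 292; 1536 = 5·292 + 76; 292 = 3·76 + 64; 76 = 1·64 + 12; 64 = 5·12 + 4; 12 = 3·4 + 0 → 4
gcd(4, 4700): 4700 = 1175·4 + 0 → 4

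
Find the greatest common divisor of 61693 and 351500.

19

Euclid: 351500 = 5·61693 + 43035; 61693 = 1·43035 + 18658; 43035 = 2·18658 + 5719; 18658 = 3·5719 + 1501; 5719 = 3·1501 + 1216; 1501 = 1·1216 + 285; 1216 = 4·285 + 76; 285 = 3·76 + 57; 76 = 1·57 + 19; 57 = 3·19 + 0. Last nonzero remainder: 19.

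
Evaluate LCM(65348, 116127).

gcd first: 116127 = 1·65348 + 50779; 65348 = 1·50779 + 14569; 50779 = 3·14569 + 7072; 14569 = 2·7072 + 425; 7072 = 16·425 + 272; 425 = 1·272 + 153; 272 = 1·153 + 119; 153 = 1·119 + 34; 119 = 3·34 + 17; 34 = 2·17 + 0 → gcd = 17
lcm = 65348·116127/gcd = 7588667196/17 = 446392188

446392188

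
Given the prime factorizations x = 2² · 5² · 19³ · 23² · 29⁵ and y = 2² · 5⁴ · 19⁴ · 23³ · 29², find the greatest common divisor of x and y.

min exponent per shared prime: 2² · 5² · 19³ · 23² · 29² = 305149365100

305149365100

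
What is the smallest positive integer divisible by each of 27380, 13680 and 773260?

724077570960

lcm(27380, 13680) = 27380·13680/gcd = 374558400/20 = 18727920
lcm(18727920, 773260) = 18727920·773260/gcd = 14481551419200/20 = 724077570960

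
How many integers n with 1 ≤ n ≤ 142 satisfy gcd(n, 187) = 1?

Prime factors of 187: 11, 17. Count integers ≤ 142 divisible by none of them.
By inclusion–exclusion: 142 − ⌊142/11⌋ − ⌊142/17⌋ + ⌊142/187⌋ = 122.

122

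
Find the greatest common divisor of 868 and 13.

868 = 2² · 7 · 31
13 = 13
Common: 1 = 1

1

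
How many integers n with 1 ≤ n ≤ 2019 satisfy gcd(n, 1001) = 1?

1001 = 7·11·13. Inclusion–exclusion on these primes:
2019 − ⌊2019/7⌋ − ⌊2019/11⌋ − ⌊2019/13⌋ + ⌊2019/77⌋ + ⌊2019/91⌋ + ⌊2019/143⌋ − ⌊2019/1001⌋ = 1453

1453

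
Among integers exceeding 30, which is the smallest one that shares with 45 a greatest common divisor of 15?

60

Multiples of 15 above 30: 15·3, 15·4, … . Need the cofactor coprime to 45/15 = 3.
Checking s = 3, 4, … the first with gcd(s, 3) = 1 is s = 4, giving 60.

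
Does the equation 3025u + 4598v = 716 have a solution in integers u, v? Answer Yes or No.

No

By Bézout, 3025u + 4598v = 716 has integer solutions iff gcd(3025, 4598) | 716.
Euclid: 4598 = 1·3025 + 1573; 3025 = 1·1573 + 1452; 1573 = 1·1452 + 121; 1452 = 12·121 + 0. gcd = 121; 716 mod 121 = 111. No.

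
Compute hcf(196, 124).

Euclid: 196 = 1·124 + 72; 124 = 1·72 + 52; 72 = 1·52 + 20; 52 = 2·20 + 12; 20 = 1·12 + 8; 12 = 1·8 + 4; 8 = 2·4 + 0. Last nonzero remainder: 4.

4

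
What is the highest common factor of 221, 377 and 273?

13

gcd(221, 377): 377 = 1·221 + 156; 221 = 1·156 + 65; 156 = 2·65 + 26; 65 = 2·26 + 13; 26 = 2·13 + 0 → 13
gcd(13, 273): 273 = 21·13 + 0 → 13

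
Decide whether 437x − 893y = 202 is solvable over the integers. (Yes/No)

gcd(437, 893): 893 = 2·437 + 19; 437 = 23·19 + 0 → 19
19 does not divide 202, so a solution does not exist.

No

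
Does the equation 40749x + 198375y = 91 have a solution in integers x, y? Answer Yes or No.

No

gcd(40749, 198375): 198375 = 4·40749 + 35379; 40749 = 1·35379 + 5370; 35379 = 6·5370 + 3159; 5370 = 1·3159 + 2211; 3159 = 1·2211 + 948; 2211 = 2·948 + 315; 948 = 3·315 + 3; 315 = 105·3 + 0 → 3
3 does not divide 91, so a solution does not exist.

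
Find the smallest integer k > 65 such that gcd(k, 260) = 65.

260 = 65·4. Any k with gcd(k, 260) = 65 is a multiple of 65, say 65s, with s coprime to 4.
Need s > 65/65, so s ≥ 2. First s ≥ 2 with gcd(s, 4) = 1 is s = 3. Thus k = 65·3 = 195.

195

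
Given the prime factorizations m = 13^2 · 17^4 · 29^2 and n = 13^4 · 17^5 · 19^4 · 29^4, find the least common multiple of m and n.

max exponent per prime: 13^4 · 17^5 · 19^4 · 29^4 = 3737871881612266250177

3737871881612266250177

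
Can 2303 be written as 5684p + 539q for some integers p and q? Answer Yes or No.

gcd(5684, 539): 5684 = 10·539 + 294; 539 = 1·294 + 245; 294 = 1·245 + 49; 245 = 5·49 + 0 → 49
49 divides 2303, so a solution exists.

Yes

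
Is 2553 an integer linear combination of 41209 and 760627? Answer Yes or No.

gcd(41209, 760627): 760627 = 18·41209 + 18865; 41209 = 2·18865 + 3479; 18865 = 5·3479 + 1470; 3479 = 2·1470 + 539; 1470 = 2·539 + 392; 539 = 1·392 + 147; 392 = 2·147 + 98; 147 = 1·98 + 49; 98 = 2·49 + 0 → 49
49 does not divide 2553, so a solution does not exist.

No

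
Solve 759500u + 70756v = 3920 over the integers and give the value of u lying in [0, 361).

75

Reduce mod 70756: 759500u ≡ 3920 (mod 70756). With g = gcd(759500, 70756) = 196 dividing 3920, divide through: 3875u ≡ 20 (mod 361).
Since gcd(3875, 361) = 1, u ≡ 20·(3875)⁻¹ ≡ 75 (mod 361). Smallest non-negative: 75.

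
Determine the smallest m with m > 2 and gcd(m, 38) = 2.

4

gcd(m, 38) = 2 forces 2 | m; write m = 2s. Then gcd(2s, 2·19) = 2·gcd(s, 19), so need gcd(s, 19) = 1.
2s > 2 gives s ≥ 2. The least s ≥ 2 coprime to 19 is 2, so m = 2·2 = 4.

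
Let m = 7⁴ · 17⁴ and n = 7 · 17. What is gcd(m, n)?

min exponent per shared prime: 7 · 17 = 119

119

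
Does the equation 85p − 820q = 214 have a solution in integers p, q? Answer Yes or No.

By Bézout, 85p − 820q = 214 has integer solutions iff gcd(85, 820) | 214.
Euclid: 820 = 9·85 + 55; 85 = 1·55 + 30; 55 = 1·30 + 25; 30 = 1·25 + 5; 25 = 5·5 + 0. gcd = 5; 214 mod 5 = 4. No.

No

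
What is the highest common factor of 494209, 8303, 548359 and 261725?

494209 = 19² · 37²; 8303 = 19² · 23; 548359 = 7² · 19² · 31; 261725 = 5² · 19² · 29
gcd takes min exponent of each prime: 19² = 361

361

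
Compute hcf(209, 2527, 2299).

19

gcd(209, 2527): 2527 = 12·209 + 19; 209 = 11·19 + 0 → 19
gcd(19, 2299): 2299 = 121·19 + 0 → 19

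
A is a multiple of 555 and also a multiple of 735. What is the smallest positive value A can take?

27195

gcd first: 735 = 1·555 + 180; 555 = 3·180 + 15; 180 = 12·15 + 0 → gcd = 15
lcm = 555·735/gcd = 407925/15 = 27195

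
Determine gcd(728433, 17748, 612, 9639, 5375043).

gcd(728433, 17748): 728433 = 41·17748 + 765; 17748 = 23·765 + 153; 765 = 5·153 + 0 → 153
gcd(153, 612): 612 = 4·153 + 0 → 153
gcd(153, 9639): 9639 = 63·153 + 0 → 153
gcd(153, 5375043): 5375043 = 35131·153 + 0 → 153

153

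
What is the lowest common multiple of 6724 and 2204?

3704924

6724 = 2² · 41²; 2204 = 2² · 19 · 29
max exponents: 2² · 19 · 29 · 41² = 3704924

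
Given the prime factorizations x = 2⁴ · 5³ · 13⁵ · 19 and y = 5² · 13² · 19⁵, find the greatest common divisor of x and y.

80275

min exponent per shared prime: 5² · 13² · 19 = 80275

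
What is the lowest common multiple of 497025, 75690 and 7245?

134595364050

497025 = 3² · 5² · 47²; 75690 = 2 · 3² · 5 · 29²; 7245 = 3² · 5 · 7 · 23
lcm takes max exponent of each prime: 2 · 3² · 5² · 7 · 23 · 29² · 47² = 134595364050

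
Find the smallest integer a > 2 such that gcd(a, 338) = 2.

gcd(a, 338) = 2 forces 2 | a; write a = 2s. Then gcd(2s, 2·169) = 2·gcd(s, 169), so need gcd(s, 169) = 1.
2s > 2 gives s ≥ 2. The least s ≥ 2 coprime to 169 is 2, so a = 2·2 = 4.

4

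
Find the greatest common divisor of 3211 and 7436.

169

Euclid: 7436 = 2·3211 + 1014; 3211 = 3·1014 + 169; 1014 = 6·169 + 0. Last nonzero remainder: 169.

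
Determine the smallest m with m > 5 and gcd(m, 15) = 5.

15 = 5·3. Any m with gcd(m, 15) = 5 is a multiple of 5, say 5s, with s coprime to 3.
Need s > 5/5, so s ≥ 2. First s ≥ 2 with gcd(s, 3) = 1 is s = 2. Thus m = 5·2 = 10.

10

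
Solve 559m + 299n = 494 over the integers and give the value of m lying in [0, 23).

Euclid: 559 = 1·299 + 260; 299 = 1·260 + 39; 260 = 6·39 + 26; 39 = 1·26 + 13; 26 = 2·13 + 0 → gcd = 13; 494 = 13·38.
Back-substitution yields 559·(-8) + 299·(15) = 13, so one solution is m = -8·38 = -304, n = 15·38 = 570.
Solutions in m differ by 299/13 = 23; the one in [0, 23) is -304 mod 23 = 18.

18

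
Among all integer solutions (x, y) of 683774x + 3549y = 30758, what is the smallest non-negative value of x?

1

gcd(683774, 3549) = 1183 (Euclid: 683774 = 192·3549 + 2366; 3549 = 1·2366 + 1183; 2366 = 2·1183 + 0), and 1183 | 30758.
Extended Euclid: 683774·(-1) + 3549·(193) = 1183. Scale by 26: x₀ = -26.
General solution x = x₀ + 3t; reducing mod 3 gives x = 1 (and y = -184).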